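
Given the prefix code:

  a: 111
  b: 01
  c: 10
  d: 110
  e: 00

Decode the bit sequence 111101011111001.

accadb

Read left to right; each codeword is recognised as soon as it completes (prefix code):
  111→a | 10→c | 10→c | 111→a | 110→d | 01→b
Decoded message: accadb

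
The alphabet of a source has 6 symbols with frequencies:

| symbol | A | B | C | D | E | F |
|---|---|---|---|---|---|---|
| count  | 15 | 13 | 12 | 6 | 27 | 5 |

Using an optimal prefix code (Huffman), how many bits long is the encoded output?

190

Build the Huffman tree bottom-up:
combine F(5), D(6) → 11
combine 11, C(12) → 23
combine B(13), A(15) → 28
combine 23, E(27) → 50
combine 28, 50 → 78
The encoded length is the sum of every internal node's weight: 11 + 23 + 28 + 50 + 78 = 190 bits.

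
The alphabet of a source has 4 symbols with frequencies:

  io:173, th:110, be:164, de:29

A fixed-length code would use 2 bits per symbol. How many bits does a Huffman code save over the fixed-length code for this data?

34

Fixed-length: 2 bits × 476 symbols = 952 bits.
Huffman merges:
merge de(29) and th(110): 139
merge 139 and be(164): 303
merge io(173) and 303: 476
Huffman total = 139 + 303 + 476 = 918 bits.
Saving = 952 − 918 = 34 bits.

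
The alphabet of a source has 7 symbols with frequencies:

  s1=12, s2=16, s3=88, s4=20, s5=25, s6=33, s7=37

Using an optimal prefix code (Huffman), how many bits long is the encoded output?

590

Merge the two smallest weights repeatedly:
combine s1(12), s2(16) → 28
combine s4(20), s5(25) → 45
combine 28, s6(33) → 61
combine s7(37), 45 → 82
combine 61, 82 → 143
combine s3(88), 143 → 231
Each symbol's bit-cost is frequency × depth; summing gives 590 bits (equivalently 28 + 45 + 61 + 82 + 143 + 231).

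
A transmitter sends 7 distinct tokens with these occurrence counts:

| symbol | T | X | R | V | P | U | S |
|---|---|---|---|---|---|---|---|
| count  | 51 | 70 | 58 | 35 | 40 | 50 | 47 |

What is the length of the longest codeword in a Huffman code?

Merge the two lowest-weight nodes at each step:
combine V(35), P(40) → 75
combine S(47), U(50) → 97
combine T(51), R(58) → 109
combine X(70), 75 → 145
combine 97, 109 → 206
combine 145, 206 → 351
The rarest symbols sit at the bottom; the longest codeword is 3 bits.

3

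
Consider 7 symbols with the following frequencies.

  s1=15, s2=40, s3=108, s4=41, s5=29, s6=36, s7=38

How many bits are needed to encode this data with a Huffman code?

Greedily combine the two least-frequent nodes:
merge s1(15) and s5(29): 44
merge s6(36) and s7(38): 74
merge s2(40) and s4(41): 81
merge 44 and 74: 118
merge 81 and s3(108): 189
merge 118 and 189: 307
Each symbol's bit-cost is frequency × depth; summing gives 813 bits (equivalently 44 + 74 + 81 + 118 + 189 + 307).

813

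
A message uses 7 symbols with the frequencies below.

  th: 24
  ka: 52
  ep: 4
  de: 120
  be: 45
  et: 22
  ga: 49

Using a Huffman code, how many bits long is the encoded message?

784

Greedily combine the two least-frequent nodes:
merge ep(4) and et(22): 26
merge th(24) and 26: 50
merge be(45) and ga(49): 94
merge 50 and ka(52): 102
merge 94 and 102: 196
merge de(120) and 196: 316
The encoded length is the sum of every internal node's weight: 26 + 50 + 94 + 102 + 196 + 316 = 784 bits.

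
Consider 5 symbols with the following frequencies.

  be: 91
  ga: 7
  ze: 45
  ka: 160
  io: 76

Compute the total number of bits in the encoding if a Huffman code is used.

778

Merge the two smallest weights repeatedly:
combine ga(7), ze(45) → 52
combine 52, io(76) → 128
combine be(91), 128 → 219
combine ka(160), 219 → 379
Total encoded bits = sum of merged weights = 52 + 128 + 219 + 379 = 778.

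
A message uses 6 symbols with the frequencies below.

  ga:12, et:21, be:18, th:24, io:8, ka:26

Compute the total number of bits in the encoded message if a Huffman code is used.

276

Build the Huffman tree bottom-up:
combine io(8), ga(12) → 20
combine be(18), 20 → 38
combine et(21), th(24) → 45
combine ka(26), 38 → 64
combine 45, 64 → 109
Each symbol's bit-cost is frequency × depth; summing gives 276 bits (equivalently 20 + 38 + 45 + 64 + 109).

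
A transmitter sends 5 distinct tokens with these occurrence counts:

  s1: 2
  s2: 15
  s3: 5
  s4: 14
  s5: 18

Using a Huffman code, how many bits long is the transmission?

115

Greedily combine the two least-frequent nodes:
combine s1(2), s3(5) → 7
combine 7, s4(14) → 21
combine s2(15), s5(18) → 33
combine 21, 33 → 54
Total encoded bits = sum of merged weights = 7 + 21 + 33 + 54 = 115.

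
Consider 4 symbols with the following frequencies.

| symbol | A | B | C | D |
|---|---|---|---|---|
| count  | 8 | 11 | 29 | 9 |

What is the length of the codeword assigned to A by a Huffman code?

Huffman merges, smallest pair first:
merge A(8) and D(9): 17
merge B(11) and 17: 28
merge 28 and C(29): 57
The subtree containing A is merged 3 times, so code length = 3.

3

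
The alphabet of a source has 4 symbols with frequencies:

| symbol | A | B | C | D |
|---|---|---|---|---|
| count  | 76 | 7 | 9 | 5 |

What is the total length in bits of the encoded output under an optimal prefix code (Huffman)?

Build the Huffman tree bottom-up:
combine D(5), B(7) → 12
combine C(9), 12 → 21
combine 21, A(76) → 97
Total encoded bits = sum of merged weights = 12 + 21 + 97 = 130.

130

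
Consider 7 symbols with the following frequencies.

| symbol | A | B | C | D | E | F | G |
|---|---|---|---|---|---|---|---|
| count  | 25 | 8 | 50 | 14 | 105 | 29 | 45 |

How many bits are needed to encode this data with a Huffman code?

687

Greedily combine the two least-frequent nodes:
B(8) + D(14) → 22
22 + A(25) → 47
F(29) + G(45) → 74
47 + C(50) → 97
74 + 97 → 171
E(105) + 171 → 276
The encoded length is the sum of every internal node's weight: 22 + 47 + 74 + 97 + 171 + 276 = 687 bits.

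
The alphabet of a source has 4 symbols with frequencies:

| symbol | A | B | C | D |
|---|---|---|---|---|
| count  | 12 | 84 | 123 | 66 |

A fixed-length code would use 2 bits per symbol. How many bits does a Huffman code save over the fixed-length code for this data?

45

Fixed-length: 2 bits × 285 symbols = 570 bits.
Huffman merges:
combine A(12), D(66) → 78
combine 78, B(84) → 162
combine C(123), 162 → 285
Huffman total = 78 + 162 + 285 = 525 bits.
Saving = 570 − 525 = 45 bits.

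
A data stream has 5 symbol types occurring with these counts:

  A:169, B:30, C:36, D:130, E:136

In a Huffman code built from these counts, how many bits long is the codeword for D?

Repeatedly merge the two smallest:
merge B(30) and C(36): 66
merge 66 and D(130): 196
merge E(136) and A(169): 305
merge 196 and 305: 501
D's leaf is at depth 2, giving a 2-bit codeword.

2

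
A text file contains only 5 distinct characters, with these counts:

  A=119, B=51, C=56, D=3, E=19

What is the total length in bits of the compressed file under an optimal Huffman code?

Merge the two smallest weights repeatedly:
D(3) + E(19) → 22
22 + B(51) → 73
C(56) + 73 → 129
A(119) + 129 → 248
Total encoded bits = sum of merged weights = 22 + 73 + 129 + 248 = 472.

472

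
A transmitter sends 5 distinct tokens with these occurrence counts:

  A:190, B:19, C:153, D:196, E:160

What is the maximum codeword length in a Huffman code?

Merge the two lowest-weight nodes at each step:
merge B(19) and C(153): 172
merge E(160) and 172: 332
merge A(190) and D(196): 386
merge 332 and 386: 718
The first pair merged (B, C) ends up deepest, at depth 3.

3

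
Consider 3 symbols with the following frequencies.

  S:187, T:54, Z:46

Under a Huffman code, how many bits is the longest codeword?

2

Merge the two lowest-weight nodes at each step:
Z(46) + T(54) → 100
100 + S(187) → 287
The first pair merged (Z, T) ends up deepest, at depth 2.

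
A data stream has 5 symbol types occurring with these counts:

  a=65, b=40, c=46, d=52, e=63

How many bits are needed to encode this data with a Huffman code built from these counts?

Merge the two smallest weights repeatedly:
b(40) + c(46) → 86
d(52) + e(63) → 115
a(65) + 86 → 151
115 + 151 → 266
Total encoded bits = sum of merged weights = 86 + 115 + 151 + 266 = 618.

618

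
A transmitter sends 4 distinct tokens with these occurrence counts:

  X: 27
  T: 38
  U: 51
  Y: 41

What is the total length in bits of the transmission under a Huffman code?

Merge the two smallest weights repeatedly:
merge X(27) and T(38): 65
merge Y(41) and U(51): 92
merge 65 and 92: 157
Total encoded bits = sum of merged weights = 65 + 92 + 157 = 314.

314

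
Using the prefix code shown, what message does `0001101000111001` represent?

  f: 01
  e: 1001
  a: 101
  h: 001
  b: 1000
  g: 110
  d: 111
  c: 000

Read left to right; each codeword is recognised as soon as it completes (prefix code):
  000→c | 110→g | 1000→b | 111→d | 001→h
Decoded message: cgbdh

cgbdh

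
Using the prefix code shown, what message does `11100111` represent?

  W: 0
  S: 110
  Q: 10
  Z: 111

ZWWZ

Read left to right; each codeword is recognised as soon as it completes (prefix code):
  111→Z | 0→W | 0→W | 111→Z
Decoded message: ZWWZ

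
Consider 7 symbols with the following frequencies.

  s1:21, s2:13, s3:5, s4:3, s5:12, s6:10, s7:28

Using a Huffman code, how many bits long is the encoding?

Greedily combine the two least-frequent nodes:
merge s4(3) and s3(5): 8
merge 8 and s6(10): 18
merge s5(12) and s2(13): 25
merge 18 and s1(21): 39
merge 25 and s7(28): 53
merge 39 and 53: 92
Each symbol's bit-cost is frequency × depth; summing gives 235 bits (equivalently 8 + 18 + 25 + 39 + 53 + 92).

235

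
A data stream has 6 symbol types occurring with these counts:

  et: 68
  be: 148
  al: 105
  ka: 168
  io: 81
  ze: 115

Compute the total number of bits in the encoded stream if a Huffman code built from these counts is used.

Greedily combine the two least-frequent nodes:
et(68) + io(81) → 149
al(105) + ze(115) → 220
be(148) + 149 → 297
ka(168) + 220 → 388
297 + 388 → 685
Total encoded bits = sum of merged weights = 149 + 220 + 297 + 388 + 685 = 1739.

1739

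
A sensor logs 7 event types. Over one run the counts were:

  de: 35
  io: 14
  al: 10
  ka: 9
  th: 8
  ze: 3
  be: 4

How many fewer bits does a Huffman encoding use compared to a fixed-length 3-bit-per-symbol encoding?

Fixed-length: 3 bits × 83 symbols = 249 bits.
Huffman merges:
combine ze(3), be(4) → 7
combine 7, th(8) → 15
combine ka(9), al(10) → 19
combine io(14), 15 → 29
combine 19, 29 → 48
combine de(35), 48 → 83
Huffman total = 7 + 15 + 19 + 29 + 48 + 83 = 201 bits.
Saving = 249 − 201 = 48 bits.

48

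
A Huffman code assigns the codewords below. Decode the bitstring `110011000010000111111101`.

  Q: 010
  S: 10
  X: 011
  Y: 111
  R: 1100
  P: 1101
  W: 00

RRWSWXYP

Read left to right; each codeword is recognised as soon as it completes (prefix code):
  1100→R | 1100→R | 00→W | 10→S | 00→W | 011→X | 111→Y | 1101→P
Decoded message: RRWSWXYP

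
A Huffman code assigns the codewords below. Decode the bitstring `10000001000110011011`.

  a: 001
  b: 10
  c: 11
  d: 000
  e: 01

bdadcabc

Read left to right; each codeword is recognised as soon as it completes (prefix code):
  10→b | 000→d | 001→a | 000→d | 11→c | 001→a | 10→b | 11→c
Decoded message: bdadcabc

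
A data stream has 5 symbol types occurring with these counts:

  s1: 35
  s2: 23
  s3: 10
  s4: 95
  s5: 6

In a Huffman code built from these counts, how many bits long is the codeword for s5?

Repeatedly merge the two smallest:
combine s5(6), s3(10) → 16
combine 16, s2(23) → 39
combine s1(35), 39 → 74
combine 74, s4(95) → 169
s5 sits 4 levels below the root, so its codeword is 4 bits.

4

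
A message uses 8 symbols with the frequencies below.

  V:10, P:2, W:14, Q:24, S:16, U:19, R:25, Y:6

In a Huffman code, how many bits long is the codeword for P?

5

Huffman merges, smallest pair first:
combine P(2), Y(6) → 8
combine 8, V(10) → 18
combine W(14), S(16) → 30
combine 18, U(19) → 37
combine Q(24), R(25) → 49
combine 30, 37 → 67
combine 49, 67 → 116
The subtree containing P is merged 5 times, so code length = 5.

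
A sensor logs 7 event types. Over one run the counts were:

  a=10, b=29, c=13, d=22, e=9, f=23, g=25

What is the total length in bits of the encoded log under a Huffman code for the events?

358

Greedily combine the two least-frequent nodes:
merge e(9) and a(10): 19
merge c(13) and 19: 32
merge d(22) and f(23): 45
merge g(25) and b(29): 54
merge 32 and 45: 77
merge 54 and 77: 131
Total encoded bits = sum of merged weights = 19 + 32 + 45 + 54 + 77 + 131 = 358.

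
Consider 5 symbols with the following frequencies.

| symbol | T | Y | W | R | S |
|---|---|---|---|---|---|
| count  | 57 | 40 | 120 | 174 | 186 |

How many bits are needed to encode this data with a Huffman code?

Build the Huffman tree bottom-up:
combine Y(40), T(57) → 97
combine 97, W(120) → 217
combine R(174), S(186) → 360
combine 217, 360 → 577
Total encoded bits = sum of merged weights = 97 + 217 + 360 + 577 = 1251.

1251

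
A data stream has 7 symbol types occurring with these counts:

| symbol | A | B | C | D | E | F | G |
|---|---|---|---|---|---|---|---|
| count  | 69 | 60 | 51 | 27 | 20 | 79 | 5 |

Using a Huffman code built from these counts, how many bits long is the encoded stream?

802

Merge the two smallest weights repeatedly:
G(5) + E(20) → 25
25 + D(27) → 52
C(51) + 52 → 103
B(60) + A(69) → 129
F(79) + 103 → 182
129 + 182 → 311
Total encoded bits = sum of merged weights = 25 + 52 + 103 + 129 + 182 + 311 = 802.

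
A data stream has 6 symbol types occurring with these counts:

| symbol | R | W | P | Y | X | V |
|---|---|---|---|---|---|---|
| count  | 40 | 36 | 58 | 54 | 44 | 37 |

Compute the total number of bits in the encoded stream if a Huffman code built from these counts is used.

Greedily combine the two least-frequent nodes:
combine W(36), V(37) → 73
combine R(40), X(44) → 84
combine Y(54), P(58) → 112
combine 73, 84 → 157
combine 112, 157 → 269
The encoded length is the sum of every internal node's weight: 73 + 84 + 112 + 157 + 269 = 695 bits.

695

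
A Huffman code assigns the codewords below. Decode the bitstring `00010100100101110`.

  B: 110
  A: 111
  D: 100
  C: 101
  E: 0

EEECEEDCB

Read left to right; each codeword is recognised as soon as it completes (prefix code):
  0→E | 0→E | 0→E | 101→C | 0→E | 0→E | 100→D | 101→C | 110→B
Decoded message: EEECEEDCB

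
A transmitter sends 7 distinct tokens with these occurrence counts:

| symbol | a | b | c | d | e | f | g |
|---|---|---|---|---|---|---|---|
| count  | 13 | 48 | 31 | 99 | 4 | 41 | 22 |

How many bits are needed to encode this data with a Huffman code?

632

Merge the two smallest weights repeatedly:
combine e(4), a(13) → 17
combine 17, g(22) → 39
combine c(31), 39 → 70
combine f(41), b(48) → 89
combine 70, 89 → 159
combine d(99), 159 → 258
The encoded length is the sum of every internal node's weight: 17 + 39 + 70 + 89 + 159 + 258 = 632 bits.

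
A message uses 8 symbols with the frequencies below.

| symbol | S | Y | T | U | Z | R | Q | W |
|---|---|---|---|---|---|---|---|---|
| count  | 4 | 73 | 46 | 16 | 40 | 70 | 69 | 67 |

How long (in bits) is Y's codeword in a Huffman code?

2

Build the tree from the bottom:
combine S(4), U(16) → 20
combine 20, Z(40) → 60
combine T(46), 60 → 106
combine W(67), Q(69) → 136
combine R(70), Y(73) → 143
combine 106, 136 → 242
combine 143, 242 → 385
Y's leaf is at depth 2, giving a 2-bit codeword.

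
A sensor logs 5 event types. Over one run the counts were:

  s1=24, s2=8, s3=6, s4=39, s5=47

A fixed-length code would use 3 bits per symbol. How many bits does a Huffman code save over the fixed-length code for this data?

Fixed-length: 3 bits × 124 symbols = 372 bits.
Huffman merges:
s3(6) + s2(8) → 14
14 + s1(24) → 38
38 + s4(39) → 77
s5(47) + 77 → 124
Huffman total = 14 + 38 + 77 + 124 = 253 bits.
Saving = 372 − 253 = 119 bits.

119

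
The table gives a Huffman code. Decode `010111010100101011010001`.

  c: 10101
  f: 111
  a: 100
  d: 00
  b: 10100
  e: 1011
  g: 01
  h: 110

gghbcbg

Read left to right; each codeword is recognised as soon as it completes (prefix code):
  01→g | 01→g | 110→h | 10100→b | 10101→c | 10100→b | 01→g
Decoded message: gghbcbg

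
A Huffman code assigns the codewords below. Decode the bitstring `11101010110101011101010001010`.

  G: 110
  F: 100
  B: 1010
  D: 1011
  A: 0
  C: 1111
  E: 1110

EBGBEBAAB

Read left to right; each codeword is recognised as soon as it completes (prefix code):
  1110→E | 1010→B | 110→G | 1010→B | 1110→E | 1010→B | 0→A | 0→A | 1010→B
Decoded message: EBGBEBAAB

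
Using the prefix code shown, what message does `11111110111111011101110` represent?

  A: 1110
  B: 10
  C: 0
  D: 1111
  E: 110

Read left to right; each codeword is recognised as soon as it completes (prefix code):
  1111→D | 1110→A | 1111→D | 110→E | 1110→A | 1110→A
Decoded message: DADEAA

DADEAA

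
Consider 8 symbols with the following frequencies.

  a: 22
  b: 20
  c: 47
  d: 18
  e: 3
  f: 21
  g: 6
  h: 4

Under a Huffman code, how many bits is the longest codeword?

Merge the two lowest-weight nodes at each step:
combine e(3), h(4) → 7
combine g(6), 7 → 13
combine 13, d(18) → 31
combine b(20), f(21) → 41
combine a(22), 31 → 53
combine 41, c(47) → 88
combine 53, 88 → 141
The rarest symbols sit at the bottom; the longest codeword is 5 bits.

5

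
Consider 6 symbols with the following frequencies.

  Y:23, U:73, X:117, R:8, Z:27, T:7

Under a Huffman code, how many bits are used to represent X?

Repeatedly merge the two smallest:
combine T(7), R(8) → 15
combine 15, Y(23) → 38
combine Z(27), 38 → 65
combine 65, U(73) → 138
combine X(117), 138 → 255
X is merged only at the final step, so code length = 1.

1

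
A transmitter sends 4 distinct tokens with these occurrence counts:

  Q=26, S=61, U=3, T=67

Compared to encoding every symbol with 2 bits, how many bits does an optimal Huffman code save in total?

38

Fixed-length: 2 bits × 157 symbols = 314 bits.
Huffman merges:
U(3) + Q(26) → 29
29 + S(61) → 90
T(67) + 90 → 157
Huffman total = 29 + 90 + 157 = 276 bits.
Saving = 314 − 276 = 38 bits.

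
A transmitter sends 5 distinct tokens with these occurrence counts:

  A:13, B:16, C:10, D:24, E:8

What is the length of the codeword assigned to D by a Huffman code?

Huffman merges, smallest pair first:
merge E(8) and C(10): 18
merge A(13) and B(16): 29
merge 18 and D(24): 42
merge 29 and 42: 71
D's leaf is at depth 2, giving a 2-bit codeword.

2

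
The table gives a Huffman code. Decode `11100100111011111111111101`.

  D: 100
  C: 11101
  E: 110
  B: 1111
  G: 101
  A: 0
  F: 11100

Read left to right; each codeword is recognised as soon as it completes (prefix code):
  11100→F | 100→D | 11101→C | 1111→B | 1111→B | 11101→C
Decoded message: FDCBBC

FDCBBC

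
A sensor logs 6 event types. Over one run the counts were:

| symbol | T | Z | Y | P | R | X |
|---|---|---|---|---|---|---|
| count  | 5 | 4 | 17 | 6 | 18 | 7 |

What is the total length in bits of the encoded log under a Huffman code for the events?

136

Merge the two smallest weights repeatedly:
Z(4) + T(5) → 9
P(6) + X(7) → 13
9 + 13 → 22
Y(17) + R(18) → 35
22 + 35 → 57
Each symbol's bit-cost is frequency × depth; summing gives 136 bits (equivalently 9 + 13 + 22 + 35 + 57).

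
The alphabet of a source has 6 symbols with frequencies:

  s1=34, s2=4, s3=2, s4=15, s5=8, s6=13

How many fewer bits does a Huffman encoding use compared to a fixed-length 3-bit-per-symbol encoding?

63

Fixed-length: 3 bits × 76 symbols = 228 bits.
Huffman merges:
s3(2) + s2(4) → 6
6 + s5(8) → 14
s6(13) + 14 → 27
s4(15) + 27 → 42
s1(34) + 42 → 76
Huffman total = 6 + 14 + 27 + 42 + 76 = 165 bits.
Saving = 228 − 165 = 63 bits.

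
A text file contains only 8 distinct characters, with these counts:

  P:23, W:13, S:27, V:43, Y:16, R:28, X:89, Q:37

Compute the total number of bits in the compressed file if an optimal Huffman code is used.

Greedily combine the two least-frequent nodes:
W(13) + Y(16) → 29
P(23) + S(27) → 50
R(28) + 29 → 57
Q(37) + V(43) → 80
50 + 57 → 107
80 + X(89) → 169
107 + 169 → 276
The encoded length is the sum of every internal node's weight: 29 + 50 + 57 + 80 + 107 + 169 + 276 = 768 bits.

768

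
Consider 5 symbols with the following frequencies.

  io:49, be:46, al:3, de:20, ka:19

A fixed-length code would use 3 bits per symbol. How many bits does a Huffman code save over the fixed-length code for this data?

122

Fixed-length: 3 bits × 137 symbols = 411 bits.
Huffman merges:
merge al(3) and ka(19): 22
merge de(20) and 22: 42
merge 42 and be(46): 88
merge io(49) and 88: 137
Huffman total = 22 + 42 + 88 + 137 = 289 bits.
Saving = 411 − 289 = 122 bits.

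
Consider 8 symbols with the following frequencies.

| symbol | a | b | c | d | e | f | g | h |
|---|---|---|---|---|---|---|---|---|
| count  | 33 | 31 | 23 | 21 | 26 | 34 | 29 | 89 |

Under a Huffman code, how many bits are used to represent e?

Build the tree from the bottom:
d(21) + c(23) → 44
e(26) + g(29) → 55
b(31) + a(33) → 64
f(34) + 44 → 78
55 + 64 → 119
78 + h(89) → 167
119 + 167 → 286
The subtree containing e is merged 3 times, so code length = 3.

3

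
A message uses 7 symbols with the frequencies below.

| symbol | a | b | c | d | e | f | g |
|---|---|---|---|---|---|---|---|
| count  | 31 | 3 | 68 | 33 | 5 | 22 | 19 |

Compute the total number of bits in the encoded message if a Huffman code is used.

Merge the two smallest weights repeatedly:
b(3) + e(5) → 8
8 + g(19) → 27
f(22) + 27 → 49
a(31) + d(33) → 64
49 + 64 → 113
c(68) + 113 → 181
The encoded length is the sum of every internal node's weight: 8 + 27 + 49 + 64 + 113 + 181 = 442 bits.

442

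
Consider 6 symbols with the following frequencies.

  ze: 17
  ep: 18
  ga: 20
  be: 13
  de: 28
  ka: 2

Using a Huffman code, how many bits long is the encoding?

243

Merge the two smallest weights repeatedly:
ka(2) + be(13) → 15
15 + ze(17) → 32
ep(18) + ga(20) → 38
de(28) + 32 → 60
38 + 60 → 98
The encoded length is the sum of every internal node's weight: 15 + 32 + 38 + 60 + 98 = 243 bits.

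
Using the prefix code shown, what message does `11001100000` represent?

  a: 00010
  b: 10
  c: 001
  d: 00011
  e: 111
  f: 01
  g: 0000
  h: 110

hfbg

Read left to right; each codeword is recognised as soon as it completes (prefix code):
  110→h | 01→f | 10→b | 0000→g
Decoded message: hfbg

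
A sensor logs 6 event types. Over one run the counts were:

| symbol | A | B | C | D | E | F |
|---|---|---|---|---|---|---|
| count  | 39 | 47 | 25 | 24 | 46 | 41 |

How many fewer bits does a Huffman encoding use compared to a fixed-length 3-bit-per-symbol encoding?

93

Fixed-length: 3 bits × 222 symbols = 666 bits.
Huffman merges:
combine D(24), C(25) → 49
combine A(39), F(41) → 80
combine E(46), B(47) → 93
combine 49, 80 → 129
combine 93, 129 → 222
Huffman total = 49 + 80 + 93 + 129 + 222 = 573 bits.
Saving = 666 − 573 = 93 bits.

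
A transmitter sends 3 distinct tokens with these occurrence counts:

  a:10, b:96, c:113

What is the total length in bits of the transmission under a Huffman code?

325

Merge the two smallest weights repeatedly:
a(10) + b(96) → 106
106 + c(113) → 219
Total encoded bits = sum of merged weights = 106 + 219 = 325.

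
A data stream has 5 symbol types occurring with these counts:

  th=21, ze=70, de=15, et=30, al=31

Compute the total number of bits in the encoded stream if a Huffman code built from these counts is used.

361

Greedily combine the two least-frequent nodes:
merge de(15) and th(21): 36
merge et(30) and al(31): 61
merge 36 and 61: 97
merge ze(70) and 97: 167
Total encoded bits = sum of merged weights = 36 + 61 + 97 + 167 = 361.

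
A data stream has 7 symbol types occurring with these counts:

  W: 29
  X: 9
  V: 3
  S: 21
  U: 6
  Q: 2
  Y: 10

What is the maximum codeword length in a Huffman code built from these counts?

4

Merge the two lowest-weight nodes at each step:
Q(2) + V(3) → 5
5 + U(6) → 11
X(9) + Y(10) → 19
11 + 19 → 30
S(21) + W(29) → 50
30 + 50 → 80
The first pair merged (Q, V) ends up deepest, at depth 4.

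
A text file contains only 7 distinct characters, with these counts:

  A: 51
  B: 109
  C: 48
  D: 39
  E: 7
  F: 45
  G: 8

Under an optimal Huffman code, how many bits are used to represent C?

3

Repeatedly merge the two smallest:
combine E(7), G(8) → 15
combine 15, D(39) → 54
combine F(45), C(48) → 93
combine A(51), 54 → 105
combine 93, 105 → 198
combine B(109), 198 → 307
C's leaf is at depth 3, giving a 3-bit codeword.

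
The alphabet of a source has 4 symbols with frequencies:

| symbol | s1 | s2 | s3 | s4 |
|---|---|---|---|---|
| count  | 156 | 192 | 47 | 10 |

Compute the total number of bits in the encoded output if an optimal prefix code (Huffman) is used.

Merge the two smallest weights repeatedly:
merge s4(10) and s3(47): 57
merge 57 and s1(156): 213
merge s2(192) and 213: 405
Total encoded bits = sum of merged weights = 57 + 213 + 405 = 675.

675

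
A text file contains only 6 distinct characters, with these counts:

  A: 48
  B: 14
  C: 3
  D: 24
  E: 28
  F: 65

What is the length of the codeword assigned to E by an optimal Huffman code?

2

Repeatedly merge the two smallest:
combine C(3), B(14) → 17
combine 17, D(24) → 41
combine E(28), 41 → 69
combine A(48), F(65) → 113
combine 69, 113 → 182
The subtree containing E is merged 2 times, so code length = 2.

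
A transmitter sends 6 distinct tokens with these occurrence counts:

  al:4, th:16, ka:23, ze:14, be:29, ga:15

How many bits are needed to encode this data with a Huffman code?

Merge the two smallest weights repeatedly:
al(4) + ze(14) → 18
ga(15) + th(16) → 31
18 + ka(23) → 41
be(29) + 31 → 60
41 + 60 → 101
Each symbol's bit-cost is frequency × depth; summing gives 251 bits (equivalently 18 + 31 + 41 + 60 + 101).

251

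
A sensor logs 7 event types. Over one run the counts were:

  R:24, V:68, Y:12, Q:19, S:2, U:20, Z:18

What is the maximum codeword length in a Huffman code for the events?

Merge the two lowest-weight nodes at each step:
merge S(2) and Y(12): 14
merge 14 and Z(18): 32
merge Q(19) and U(20): 39
merge R(24) and 32: 56
merge 39 and 56: 95
merge V(68) and 95: 163
Maximum depth reached is 5.

5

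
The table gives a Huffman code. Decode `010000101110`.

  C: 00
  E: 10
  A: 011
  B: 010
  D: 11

BCBDE

Read left to right; each codeword is recognised as soon as it completes (prefix code):
  010→B | 00→C | 010→B | 11→D | 10→E
Decoded message: BCBDE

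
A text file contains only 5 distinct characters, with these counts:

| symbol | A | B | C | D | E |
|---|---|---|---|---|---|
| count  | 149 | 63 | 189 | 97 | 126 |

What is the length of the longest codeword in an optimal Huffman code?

3

Merge the two lowest-weight nodes at each step:
combine B(63), D(97) → 160
combine E(126), A(149) → 275
combine 160, C(189) → 349
combine 275, 349 → 624
Maximum depth reached is 3.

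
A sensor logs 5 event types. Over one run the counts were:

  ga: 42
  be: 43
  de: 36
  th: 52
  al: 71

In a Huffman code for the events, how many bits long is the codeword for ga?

Huffman merges, smallest pair first:
merge de(36) and ga(42): 78
merge be(43) and th(52): 95
merge al(71) and 78: 149
merge 95 and 149: 244
ga sits 3 levels below the root, so its codeword is 3 bits.

3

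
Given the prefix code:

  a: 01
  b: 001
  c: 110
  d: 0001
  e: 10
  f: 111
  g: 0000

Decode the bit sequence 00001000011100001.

Read left to right; each codeword is recognised as soon as it completes (prefix code):
  0000→g | 10→e | 0001→d | 110→c | 0001→d
Decoded message: gedcd

gedcd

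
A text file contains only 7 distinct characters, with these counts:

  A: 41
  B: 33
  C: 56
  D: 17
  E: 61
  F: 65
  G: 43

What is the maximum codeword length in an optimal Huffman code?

4

Merge the two lowest-weight nodes at each step:
D(17) + B(33) → 50
A(41) + G(43) → 84
50 + C(56) → 106
E(61) + F(65) → 126
84 + 106 → 190
126 + 190 → 316
Maximum depth reached is 4.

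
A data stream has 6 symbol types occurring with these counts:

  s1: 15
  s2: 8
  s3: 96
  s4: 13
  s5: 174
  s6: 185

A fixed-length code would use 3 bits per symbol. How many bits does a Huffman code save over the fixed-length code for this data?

Fixed-length: 3 bits × 491 symbols = 1473 bits.
Huffman merges:
s2(8) + s4(13) → 21
s1(15) + 21 → 36
36 + s3(96) → 132
132 + s5(174) → 306
s6(185) + 306 → 491
Huffman total = 21 + 36 + 132 + 306 + 491 = 986 bits.
Saving = 1473 − 986 = 487 bits.

487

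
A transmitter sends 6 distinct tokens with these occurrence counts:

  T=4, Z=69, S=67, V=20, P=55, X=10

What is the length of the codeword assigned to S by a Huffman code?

2

Repeatedly merge the two smallest:
T(4) + X(10) → 14
14 + V(20) → 34
34 + P(55) → 89
S(67) + Z(69) → 136
89 + 136 → 225
S's leaf is at depth 2, giving a 2-bit codeword.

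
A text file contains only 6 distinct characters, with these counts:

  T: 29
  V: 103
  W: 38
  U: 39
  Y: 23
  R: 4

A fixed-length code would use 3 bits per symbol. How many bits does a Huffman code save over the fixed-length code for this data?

179

Fixed-length: 3 bits × 236 symbols = 708 bits.
Huffman merges:
combine R(4), Y(23) → 27
combine 27, T(29) → 56
combine W(38), U(39) → 77
combine 56, 77 → 133
combine V(103), 133 → 236
Huffman total = 27 + 56 + 77 + 133 + 236 = 529 bits.
Saving = 708 − 529 = 179 bits.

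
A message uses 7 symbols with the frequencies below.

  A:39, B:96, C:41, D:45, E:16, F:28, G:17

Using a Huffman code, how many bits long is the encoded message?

Build the Huffman tree bottom-up:
E(16) + G(17) → 33
F(28) + 33 → 61
A(39) + C(41) → 80
D(45) + 61 → 106
80 + B(96) → 176
106 + 176 → 282
Each symbol's bit-cost is frequency × depth; summing gives 738 bits (equivalently 33 + 61 + 80 + 106 + 176 + 282).

738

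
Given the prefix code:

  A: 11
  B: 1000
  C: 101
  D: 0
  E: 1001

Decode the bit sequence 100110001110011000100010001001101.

EBAEBBBEC

Read left to right; each codeword is recognised as soon as it completes (prefix code):
  1001→E | 1000→B | 11→A | 1001→E | 1000→B | 1000→B | 1000→B | 1001→E | 101→C
Decoded message: EBAEBBBEC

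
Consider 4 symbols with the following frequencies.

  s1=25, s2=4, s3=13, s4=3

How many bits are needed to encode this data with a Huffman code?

Greedily combine the two least-frequent nodes:
merge s4(3) and s2(4): 7
merge 7 and s3(13): 20
merge 20 and s1(25): 45
Each symbol's bit-cost is frequency × depth; summing gives 72 bits (equivalently 7 + 20 + 45).

72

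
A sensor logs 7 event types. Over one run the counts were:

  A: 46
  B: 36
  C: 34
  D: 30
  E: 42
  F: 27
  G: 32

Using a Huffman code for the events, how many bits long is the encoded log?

695

Greedily combine the two least-frequent nodes:
combine F(27), D(30) → 57
combine G(32), C(34) → 66
combine B(36), E(42) → 78
combine A(46), 57 → 103
combine 66, 78 → 144
combine 103, 144 → 247
The encoded length is the sum of every internal node's weight: 57 + 66 + 78 + 103 + 144 + 247 = 695 bits.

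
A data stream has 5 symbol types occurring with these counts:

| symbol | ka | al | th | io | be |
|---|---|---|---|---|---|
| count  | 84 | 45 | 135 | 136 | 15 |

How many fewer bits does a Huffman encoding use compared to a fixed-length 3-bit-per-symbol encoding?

Fixed-length: 3 bits × 415 symbols = 1245 bits.
Huffman merges:
merge be(15) and al(45): 60
merge 60 and ka(84): 144
merge th(135) and io(136): 271
merge 144 and 271: 415
Huffman total = 60 + 144 + 271 + 415 = 890 bits.
Saving = 1245 − 890 = 355 bits.

355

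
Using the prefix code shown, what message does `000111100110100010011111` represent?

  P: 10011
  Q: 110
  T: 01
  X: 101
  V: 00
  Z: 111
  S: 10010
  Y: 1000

Read left to right; each codeword is recognised as soon as it completes (prefix code):
  00→V | 01→T | 111→Z | 00→V | 110→Q | 1000→Y | 10011→P | 111→Z
Decoded message: VTZVQYPZ

VTZVQYPZ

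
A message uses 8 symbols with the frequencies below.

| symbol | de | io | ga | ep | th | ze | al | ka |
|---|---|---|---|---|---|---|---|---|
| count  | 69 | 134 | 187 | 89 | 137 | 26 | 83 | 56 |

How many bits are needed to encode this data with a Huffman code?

2238

Build the Huffman tree bottom-up:
combine ze(26), ka(56) → 82
combine de(69), 82 → 151
combine al(83), ep(89) → 172
combine io(134), th(137) → 271
combine 151, 172 → 323
combine ga(187), 271 → 458
combine 323, 458 → 781
The encoded length is the sum of every internal node's weight: 82 + 151 + 172 + 271 + 323 + 458 + 781 = 2238 bits.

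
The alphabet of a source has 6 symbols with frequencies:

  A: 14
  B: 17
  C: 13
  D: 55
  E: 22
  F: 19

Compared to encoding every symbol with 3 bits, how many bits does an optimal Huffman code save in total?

Fixed-length: 3 bits × 140 symbols = 420 bits.
Huffman merges:
C(13) + A(14) → 27
B(17) + F(19) → 36
E(22) + 27 → 49
36 + 49 → 85
D(55) + 85 → 140
Huffman total = 27 + 36 + 49 + 85 + 140 = 337 bits.
Saving = 420 − 337 = 83 bits.

83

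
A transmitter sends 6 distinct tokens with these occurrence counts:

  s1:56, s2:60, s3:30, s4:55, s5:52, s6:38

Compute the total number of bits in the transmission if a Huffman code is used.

757

Build the Huffman tree bottom-up:
s3(30) + s6(38) → 68
s5(52) + s4(55) → 107
s1(56) + s2(60) → 116
68 + 107 → 175
116 + 175 → 291
Each symbol's bit-cost is frequency × depth; summing gives 757 bits (equivalently 68 + 107 + 116 + 175 + 291).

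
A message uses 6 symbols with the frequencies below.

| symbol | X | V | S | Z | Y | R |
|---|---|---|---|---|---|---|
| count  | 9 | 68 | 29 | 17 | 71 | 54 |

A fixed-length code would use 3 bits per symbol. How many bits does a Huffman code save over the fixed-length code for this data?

167

Fixed-length: 3 bits × 248 symbols = 744 bits.
Huffman merges:
X(9) + Z(17) → 26
26 + S(29) → 55
R(54) + 55 → 109
V(68) + Y(71) → 139
109 + 139 → 248
Huffman total = 26 + 55 + 109 + 139 + 248 = 577 bits.
Saving = 744 − 577 = 167 bits.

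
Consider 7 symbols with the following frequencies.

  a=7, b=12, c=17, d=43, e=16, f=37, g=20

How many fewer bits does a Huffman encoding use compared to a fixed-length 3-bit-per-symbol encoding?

61

Fixed-length: 3 bits × 152 symbols = 456 bits.
Huffman merges:
a(7) + b(12) → 19
e(16) + c(17) → 33
19 + g(20) → 39
33 + f(37) → 70
39 + d(43) → 82
70 + 82 → 152
Huffman total = 19 + 33 + 39 + 70 + 82 + 152 = 395 bits.
Saving = 456 − 395 = 61 bits.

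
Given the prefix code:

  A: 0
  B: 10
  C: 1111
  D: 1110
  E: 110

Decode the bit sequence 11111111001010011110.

Read left to right; each codeword is recognised as soon as it completes (prefix code):
  1111→C | 1111→C | 0→A | 0→A | 10→B | 10→B | 0→A | 1111→C | 0→A
Decoded message: CCAABBACA

CCAABBACA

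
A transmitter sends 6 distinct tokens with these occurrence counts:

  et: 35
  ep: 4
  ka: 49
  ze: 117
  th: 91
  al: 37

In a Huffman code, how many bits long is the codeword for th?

Build the tree from the bottom:
merge ep(4) and et(35): 39
merge al(37) and 39: 76
merge ka(49) and 76: 125
merge th(91) and ze(117): 208
merge 125 and 208: 333
th sits 2 levels below the root, so its codeword is 2 bits.

2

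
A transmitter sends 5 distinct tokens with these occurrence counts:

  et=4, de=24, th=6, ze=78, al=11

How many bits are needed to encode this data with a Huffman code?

Greedily combine the two least-frequent nodes:
et(4) + th(6) → 10
10 + al(11) → 21
21 + de(24) → 45
45 + ze(78) → 123
The encoded length is the sum of every internal node's weight: 10 + 21 + 45 + 123 = 199 bits.

199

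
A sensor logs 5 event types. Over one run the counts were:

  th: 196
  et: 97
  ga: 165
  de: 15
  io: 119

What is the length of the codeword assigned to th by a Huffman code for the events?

2

Repeatedly merge the two smallest:
merge de(15) and et(97): 112
merge 112 and io(119): 231
merge ga(165) and th(196): 361
merge 231 and 361: 592
th's leaf is at depth 2, giving a 2-bit codeword.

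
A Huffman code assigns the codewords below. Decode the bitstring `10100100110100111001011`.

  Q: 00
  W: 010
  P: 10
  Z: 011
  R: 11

Read left to right; each codeword is recognised as soon as it completes (prefix code):
  10→P | 10→P | 010→W | 011→Z | 010→W | 011→Z | 10→P | 010→W | 11→R
Decoded message: PPWZWZPWR

PPWZWZPWR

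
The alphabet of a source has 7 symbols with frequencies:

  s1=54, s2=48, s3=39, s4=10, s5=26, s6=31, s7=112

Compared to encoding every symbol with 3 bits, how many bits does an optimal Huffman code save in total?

130

Fixed-length: 3 bits × 320 symbols = 960 bits.
Huffman merges:
s4(10) + s5(26) → 36
s6(31) + 36 → 67
s3(39) + s2(48) → 87
s1(54) + 67 → 121
87 + s7(112) → 199
121 + 199 → 320
Huffman total = 36 + 67 + 87 + 121 + 199 + 320 = 830 bits.
Saving = 960 − 830 = 130 bits.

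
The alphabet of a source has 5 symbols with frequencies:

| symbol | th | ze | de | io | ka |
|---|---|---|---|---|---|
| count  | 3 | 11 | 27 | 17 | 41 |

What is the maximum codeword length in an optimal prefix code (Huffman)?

4

Merge the two lowest-weight nodes at each step:
th(3) + ze(11) → 14
14 + io(17) → 31
de(27) + 31 → 58
ka(41) + 58 → 99
Maximum depth reached is 4.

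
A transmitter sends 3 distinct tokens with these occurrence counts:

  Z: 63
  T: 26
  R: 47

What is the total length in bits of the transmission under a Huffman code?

209

Merge the two smallest weights repeatedly:
merge T(26) and R(47): 73
merge Z(63) and 73: 136
Total encoded bits = sum of merged weights = 73 + 136 = 209.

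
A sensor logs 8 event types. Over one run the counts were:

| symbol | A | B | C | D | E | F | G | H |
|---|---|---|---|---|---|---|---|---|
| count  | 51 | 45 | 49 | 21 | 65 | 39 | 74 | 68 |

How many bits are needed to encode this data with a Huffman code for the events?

Merge the two smallest weights repeatedly:
D(21) + F(39) → 60
B(45) + C(49) → 94
A(51) + 60 → 111
E(65) + H(68) → 133
G(74) + 94 → 168
111 + 133 → 244
168 + 244 → 412
Total encoded bits = sum of merged weights = 60 + 94 + 111 + 133 + 168 + 244 + 412 = 1222.

1222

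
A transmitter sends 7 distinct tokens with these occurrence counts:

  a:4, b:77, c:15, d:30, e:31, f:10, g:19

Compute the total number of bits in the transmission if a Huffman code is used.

Merge the two smallest weights repeatedly:
a(4) + f(10) → 14
14 + c(15) → 29
g(19) + 29 → 48
d(30) + e(31) → 61
48 + 61 → 109
b(77) + 109 → 186
Total encoded bits = sum of merged weights = 14 + 29 + 48 + 61 + 109 + 186 = 447.

447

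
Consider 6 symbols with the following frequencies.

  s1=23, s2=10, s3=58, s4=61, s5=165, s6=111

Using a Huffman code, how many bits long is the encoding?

Build the Huffman tree bottom-up:
s2(10) + s1(23) → 33
33 + s3(58) → 91
s4(61) + 91 → 152
s6(111) + 152 → 263
s5(165) + 263 → 428
Each symbol's bit-cost is frequency × depth; summing gives 967 bits (equivalently 33 + 91 + 152 + 263 + 428).

967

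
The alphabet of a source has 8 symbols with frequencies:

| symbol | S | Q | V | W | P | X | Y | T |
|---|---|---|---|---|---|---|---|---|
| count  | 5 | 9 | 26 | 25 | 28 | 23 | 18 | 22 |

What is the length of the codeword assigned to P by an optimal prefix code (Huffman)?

Huffman merges, smallest pair first:
merge S(5) and Q(9): 14
merge 14 and Y(18): 32
merge T(22) and X(23): 45
merge W(25) and V(26): 51
merge P(28) and 32: 60
merge 45 and 51: 96
merge 60 and 96: 156
The subtree containing P is merged 2 times, so code length = 2.

2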